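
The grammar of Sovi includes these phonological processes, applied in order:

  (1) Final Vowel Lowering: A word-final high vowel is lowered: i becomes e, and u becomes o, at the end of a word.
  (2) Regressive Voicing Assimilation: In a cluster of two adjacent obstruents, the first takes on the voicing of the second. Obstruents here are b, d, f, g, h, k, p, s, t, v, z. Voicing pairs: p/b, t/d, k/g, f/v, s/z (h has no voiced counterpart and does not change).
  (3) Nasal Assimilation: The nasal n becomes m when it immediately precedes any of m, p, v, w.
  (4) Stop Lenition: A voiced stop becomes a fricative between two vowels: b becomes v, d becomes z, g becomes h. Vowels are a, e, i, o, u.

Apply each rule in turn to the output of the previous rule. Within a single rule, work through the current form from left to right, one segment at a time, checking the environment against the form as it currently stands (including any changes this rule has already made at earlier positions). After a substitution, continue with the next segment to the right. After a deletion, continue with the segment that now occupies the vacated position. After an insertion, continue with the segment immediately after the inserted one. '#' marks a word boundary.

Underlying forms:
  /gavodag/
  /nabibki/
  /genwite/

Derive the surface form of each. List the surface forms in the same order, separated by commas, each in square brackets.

/gavodag/:
  (1) Final Vowel Lowering: no change — [gavodag]
  (2) Regressive Voicing Assimilation: no change — [gavodag]
  (3) Nasal Assimilation: no change — [gavodag]
  (4) Stop Lenition: [gavodag] → [gavozag]
/nabibki/:
  (1) Final Vowel Lowering: [nabibki] → [nabibke]
  (2) Regressive Voicing Assimilation: [nabibke] → [nabipke]
  (3) Nasal Assimilation: no change — [nabipke]
  (4) Stop Lenition: [nabipke] → [navipke]
/genwite/:
  (1) Final Vowel Lowering: no change — [genwite]
  (2) Regressive Voicing Assimilation: no change — [genwite]
  (3) Nasal Assimilation: [genwite] → [gemwite]
  (4) Stop Lenition: no change — [gemwite]

[gavozag], [navipke], [gemwite]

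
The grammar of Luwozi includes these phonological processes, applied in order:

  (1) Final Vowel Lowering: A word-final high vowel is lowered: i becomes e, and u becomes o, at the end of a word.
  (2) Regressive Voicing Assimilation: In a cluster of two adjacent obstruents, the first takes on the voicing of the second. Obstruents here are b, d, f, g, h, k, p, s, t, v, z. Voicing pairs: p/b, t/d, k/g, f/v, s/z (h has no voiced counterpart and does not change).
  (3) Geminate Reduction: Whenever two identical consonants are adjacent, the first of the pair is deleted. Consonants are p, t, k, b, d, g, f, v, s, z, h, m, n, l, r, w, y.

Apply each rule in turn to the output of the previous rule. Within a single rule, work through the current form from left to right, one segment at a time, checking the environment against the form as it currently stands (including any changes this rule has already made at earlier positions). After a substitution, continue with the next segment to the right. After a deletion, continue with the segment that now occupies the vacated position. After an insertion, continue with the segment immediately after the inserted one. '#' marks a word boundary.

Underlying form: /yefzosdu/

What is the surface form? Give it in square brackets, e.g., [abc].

[yevzozdo]

(1) Final Vowel Lowering: [yefzosdu] → [yefzosdo]
(2) Regressive Voicing Assimilation: [yefzosdo] → [yevzozdo]
(3) Geminate Reduction: no change — [yevzozdo]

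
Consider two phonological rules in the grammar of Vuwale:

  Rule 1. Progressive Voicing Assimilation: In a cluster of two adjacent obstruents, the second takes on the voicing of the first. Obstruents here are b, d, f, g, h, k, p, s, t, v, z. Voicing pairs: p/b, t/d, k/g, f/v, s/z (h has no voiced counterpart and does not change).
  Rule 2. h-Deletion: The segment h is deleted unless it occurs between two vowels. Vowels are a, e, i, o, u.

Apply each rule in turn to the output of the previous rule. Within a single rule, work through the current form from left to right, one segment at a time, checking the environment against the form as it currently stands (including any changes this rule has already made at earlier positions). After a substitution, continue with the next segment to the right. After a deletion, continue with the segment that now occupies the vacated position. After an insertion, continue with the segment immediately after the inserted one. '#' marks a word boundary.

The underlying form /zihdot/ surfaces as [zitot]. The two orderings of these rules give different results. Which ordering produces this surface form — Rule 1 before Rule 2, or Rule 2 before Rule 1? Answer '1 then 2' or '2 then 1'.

Order 1 then 2:
  1 Progressive Voicing Assimilation: [zihdot] → [zihtot]
  2 h-Deletion: [zihtot] → [zitot]
  result: [zitot]
Order 2 then 1:
  2 h-Deletion: [zihdot] → [zidot]
  1 Progressive Voicing Assimilation: no change — [zidot]
  result: [zidot]

1 then 2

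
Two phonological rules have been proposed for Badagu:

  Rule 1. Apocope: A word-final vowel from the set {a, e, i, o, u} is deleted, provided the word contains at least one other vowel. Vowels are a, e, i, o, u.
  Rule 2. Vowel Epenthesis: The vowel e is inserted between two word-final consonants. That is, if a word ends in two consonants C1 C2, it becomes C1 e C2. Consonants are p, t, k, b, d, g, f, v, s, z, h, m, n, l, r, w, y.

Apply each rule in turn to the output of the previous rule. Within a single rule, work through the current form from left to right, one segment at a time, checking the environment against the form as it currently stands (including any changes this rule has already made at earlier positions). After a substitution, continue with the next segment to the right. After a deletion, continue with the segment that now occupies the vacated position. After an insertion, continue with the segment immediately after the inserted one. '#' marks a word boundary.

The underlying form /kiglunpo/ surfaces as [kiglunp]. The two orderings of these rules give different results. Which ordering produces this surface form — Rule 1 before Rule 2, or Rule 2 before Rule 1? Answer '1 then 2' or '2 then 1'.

2 then 1

Order 1 then 2:
  1 Apocope: [kiglunpo] → [kiglunp]
  2 Vowel Epenthesis: [kiglunp] → [kiglunep]
  result: [kiglunep]
Order 2 then 1:
  2 Vowel Epenthesis: no change — [kiglunpo]
  1 Apocope: [kiglunpo] → [kiglunp]
  result: [kiglunp]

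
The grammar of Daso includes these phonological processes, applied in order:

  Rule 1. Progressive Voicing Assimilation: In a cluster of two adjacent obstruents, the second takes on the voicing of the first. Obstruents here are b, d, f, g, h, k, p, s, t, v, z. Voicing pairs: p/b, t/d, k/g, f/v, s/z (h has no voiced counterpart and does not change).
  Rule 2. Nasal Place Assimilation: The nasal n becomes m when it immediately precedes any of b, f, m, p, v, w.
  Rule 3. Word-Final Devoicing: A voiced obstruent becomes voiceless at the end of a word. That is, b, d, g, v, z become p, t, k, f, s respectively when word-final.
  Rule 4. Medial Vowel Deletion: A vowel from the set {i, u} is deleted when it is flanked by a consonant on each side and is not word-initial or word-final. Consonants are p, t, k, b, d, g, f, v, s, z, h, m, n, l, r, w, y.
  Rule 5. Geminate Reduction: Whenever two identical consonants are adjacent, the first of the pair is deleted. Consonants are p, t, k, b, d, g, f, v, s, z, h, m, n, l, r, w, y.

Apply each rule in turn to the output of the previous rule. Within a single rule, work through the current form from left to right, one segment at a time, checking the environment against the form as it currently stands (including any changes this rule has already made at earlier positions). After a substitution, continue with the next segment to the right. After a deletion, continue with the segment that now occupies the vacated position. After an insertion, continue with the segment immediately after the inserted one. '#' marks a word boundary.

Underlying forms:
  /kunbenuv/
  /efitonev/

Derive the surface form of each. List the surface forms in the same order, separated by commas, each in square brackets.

[kmbenf], [eftonef]

/kunbenuv/:
  Rule 1 Progressive Voicing Assimilation: no change — [kunbenuv]
  Rule 2 Nasal Place Assimilation: [kunbenuv] → [kumbenuv]
  Rule 3 Word-Final Devoicing: [kumbenuv] → [kumbenuf]
  Rule 4 Medial Vowel Deletion: [kumbenuf] → [kmbenf]
  Rule 5 Geminate Reduction: no change — [kmbenf]
/efitonev/:
  Rule 1 Progressive Voicing Assimilation: no change — [efitonev]
  Rule 2 Nasal Place Assimilation: no change — [efitonev]
  Rule 3 Word-Final Devoicing: [efitonev] → [efitonef]
  Rule 4 Medial Vowel Deletion: [efitonef] → [eftonef]
  Rule 5 Geminate Reduction: no change — [eftonef]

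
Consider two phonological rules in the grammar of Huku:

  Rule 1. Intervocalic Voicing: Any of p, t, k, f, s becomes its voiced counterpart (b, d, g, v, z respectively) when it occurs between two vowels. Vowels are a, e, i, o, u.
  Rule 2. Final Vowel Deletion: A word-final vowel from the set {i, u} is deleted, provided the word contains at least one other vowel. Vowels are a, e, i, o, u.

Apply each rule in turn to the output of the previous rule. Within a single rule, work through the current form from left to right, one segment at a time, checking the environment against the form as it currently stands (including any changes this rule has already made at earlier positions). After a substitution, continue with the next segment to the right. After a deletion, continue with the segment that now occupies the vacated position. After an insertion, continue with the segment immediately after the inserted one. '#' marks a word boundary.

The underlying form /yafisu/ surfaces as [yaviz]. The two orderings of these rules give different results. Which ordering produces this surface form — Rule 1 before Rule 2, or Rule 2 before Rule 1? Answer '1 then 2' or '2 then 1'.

1 then 2

Order 1 then 2:
  1 Intervocalic Voicing: [yafisu] → [yavizu]
  2 Final Vowel Deletion: [yavizu] → [yaviz]
  result: [yaviz]
Order 2 then 1:
  2 Final Vowel Deletion: [yafisu] → [yafis]
  1 Intervocalic Voicing: [yafis] → [yavis]
  result: [yavis]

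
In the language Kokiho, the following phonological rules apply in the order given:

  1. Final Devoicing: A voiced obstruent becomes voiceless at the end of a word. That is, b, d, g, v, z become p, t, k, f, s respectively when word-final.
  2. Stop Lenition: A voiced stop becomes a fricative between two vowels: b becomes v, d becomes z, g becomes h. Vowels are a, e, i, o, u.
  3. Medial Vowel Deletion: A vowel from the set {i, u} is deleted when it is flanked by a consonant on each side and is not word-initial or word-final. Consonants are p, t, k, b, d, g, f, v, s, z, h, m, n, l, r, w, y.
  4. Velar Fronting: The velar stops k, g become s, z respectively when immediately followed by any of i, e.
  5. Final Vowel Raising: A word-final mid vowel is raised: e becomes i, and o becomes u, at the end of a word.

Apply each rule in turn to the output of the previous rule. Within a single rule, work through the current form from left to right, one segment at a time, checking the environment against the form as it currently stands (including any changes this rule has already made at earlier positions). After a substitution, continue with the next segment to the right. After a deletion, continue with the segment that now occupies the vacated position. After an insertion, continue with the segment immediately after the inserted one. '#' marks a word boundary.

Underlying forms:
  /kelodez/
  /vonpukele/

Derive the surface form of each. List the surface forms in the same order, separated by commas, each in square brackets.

/kelodez/:
  1 Final Devoicing: [kelodez] → [kelodes]
  2 Stop Lenition: [kelodes] → [kelozes]
  3 Medial Vowel Deletion: no change — [kelozes]
  4 Velar Fronting: [kelozes] → [selozes]
  5 Final Vowel Raising: no change — [selozes]
/vonpukele/:
  1 Final Devoicing: no change — [vonpukele]
  2 Stop Lenition: no change — [vonpukele]
  3 Medial Vowel Deletion: [vonpukele] → [vonpkele]
  4 Velar Fronting: [vonpkele] → [vonpsele]
  5 Final Vowel Raising: [vonpsele] → [vonpseli]

[selozes], [vonpseli]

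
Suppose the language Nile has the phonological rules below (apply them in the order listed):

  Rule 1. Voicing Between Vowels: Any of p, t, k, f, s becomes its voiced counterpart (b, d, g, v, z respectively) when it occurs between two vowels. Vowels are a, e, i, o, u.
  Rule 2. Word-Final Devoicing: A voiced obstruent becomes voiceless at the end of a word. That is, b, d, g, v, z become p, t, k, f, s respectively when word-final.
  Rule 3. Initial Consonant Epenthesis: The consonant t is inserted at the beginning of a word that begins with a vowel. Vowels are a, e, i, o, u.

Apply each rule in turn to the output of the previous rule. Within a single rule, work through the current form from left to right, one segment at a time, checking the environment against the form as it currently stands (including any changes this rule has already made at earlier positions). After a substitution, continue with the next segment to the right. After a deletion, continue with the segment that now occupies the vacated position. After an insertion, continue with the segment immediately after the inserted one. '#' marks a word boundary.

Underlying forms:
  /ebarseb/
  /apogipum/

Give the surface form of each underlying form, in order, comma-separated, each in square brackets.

[tebarsep], [tabogibum]

/ebarseb/:
  Rule 1 Voicing Between Vowels: no change — [ebarseb]
  Rule 2 Word-Final Devoicing: [ebarseb] → [ebarsep]
  Rule 3 Initial Consonant Epenthesis: [ebarsep] → [tebarsep]
/apogipum/:
  Rule 1 Voicing Between Vowels: [apogipum] → [abogibum]
  Rule 2 Word-Final Devoicing: no change — [abogibum]
  Rule 3 Initial Consonant Epenthesis: [abogibum] → [tabogibum]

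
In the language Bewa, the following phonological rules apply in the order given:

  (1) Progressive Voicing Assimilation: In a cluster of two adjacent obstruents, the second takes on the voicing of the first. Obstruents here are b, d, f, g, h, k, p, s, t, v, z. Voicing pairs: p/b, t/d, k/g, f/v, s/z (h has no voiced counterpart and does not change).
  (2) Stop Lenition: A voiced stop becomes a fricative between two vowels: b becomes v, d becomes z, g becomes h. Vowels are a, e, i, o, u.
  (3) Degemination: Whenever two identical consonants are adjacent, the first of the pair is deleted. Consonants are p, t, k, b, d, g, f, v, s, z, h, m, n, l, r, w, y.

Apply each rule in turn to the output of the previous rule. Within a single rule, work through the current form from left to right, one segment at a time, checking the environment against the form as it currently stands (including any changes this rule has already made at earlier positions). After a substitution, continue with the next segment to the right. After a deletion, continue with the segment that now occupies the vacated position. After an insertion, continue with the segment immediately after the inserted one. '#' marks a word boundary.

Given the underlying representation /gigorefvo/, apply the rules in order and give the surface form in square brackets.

[gihorefo]

(1) Progressive Voicing Assimilation: [gigorefvo] → [gigoreffo]
(2) Stop Lenition: [gigoreffo] → [gihoreffo]
(3) Degemination: [gihoreffo] → [gihorefo]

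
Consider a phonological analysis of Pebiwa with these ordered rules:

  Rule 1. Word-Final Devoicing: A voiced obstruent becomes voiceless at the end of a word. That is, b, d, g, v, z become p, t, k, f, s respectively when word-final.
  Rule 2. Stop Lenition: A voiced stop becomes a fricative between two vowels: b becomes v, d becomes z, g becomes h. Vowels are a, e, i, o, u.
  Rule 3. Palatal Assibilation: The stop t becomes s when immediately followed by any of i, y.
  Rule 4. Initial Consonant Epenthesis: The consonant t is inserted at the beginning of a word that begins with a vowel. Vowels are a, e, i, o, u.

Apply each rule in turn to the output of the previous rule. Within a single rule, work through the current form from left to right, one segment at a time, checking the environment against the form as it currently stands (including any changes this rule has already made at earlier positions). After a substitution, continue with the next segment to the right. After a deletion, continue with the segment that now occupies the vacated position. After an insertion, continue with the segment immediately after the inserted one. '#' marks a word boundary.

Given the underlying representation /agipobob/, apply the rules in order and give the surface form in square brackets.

[tahipovop]

Rule 1 Word-Final Devoicing: [agipobob] → [agipobop]
Rule 2 Stop Lenition: [agipobop] → [ahipovop]
Rule 3 Palatal Assibilation: no change — [ahipovop]
Rule 4 Initial Consonant Epenthesis: [ahipovop] → [tahipovop]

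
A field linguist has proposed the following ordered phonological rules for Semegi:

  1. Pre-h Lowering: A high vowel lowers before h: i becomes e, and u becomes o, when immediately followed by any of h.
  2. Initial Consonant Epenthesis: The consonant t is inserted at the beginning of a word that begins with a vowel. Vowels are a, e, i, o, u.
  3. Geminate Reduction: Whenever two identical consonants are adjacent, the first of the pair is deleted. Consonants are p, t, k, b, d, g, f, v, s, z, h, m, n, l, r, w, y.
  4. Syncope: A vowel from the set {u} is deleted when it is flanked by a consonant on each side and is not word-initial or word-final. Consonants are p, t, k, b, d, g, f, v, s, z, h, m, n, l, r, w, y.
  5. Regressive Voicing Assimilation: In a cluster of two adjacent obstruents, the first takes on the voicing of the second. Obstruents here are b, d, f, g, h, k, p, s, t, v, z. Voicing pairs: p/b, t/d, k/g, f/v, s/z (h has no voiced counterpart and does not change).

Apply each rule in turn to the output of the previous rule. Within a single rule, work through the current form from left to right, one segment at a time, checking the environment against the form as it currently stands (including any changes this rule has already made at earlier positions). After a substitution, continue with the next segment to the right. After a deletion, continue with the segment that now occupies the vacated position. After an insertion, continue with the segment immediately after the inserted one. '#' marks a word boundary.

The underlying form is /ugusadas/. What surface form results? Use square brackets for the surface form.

1 Pre-h Lowering: no change — [ugusadas]
2 Initial Consonant Epenthesis: [ugusadas] → [tugusadas]
3 Geminate Reduction: no change — [tugusadas]
4 Syncope: [tugusadas] → [tgsadas]
5 Regressive Voicing Assimilation: [tgsadas] → [dksadas]

[dksadas]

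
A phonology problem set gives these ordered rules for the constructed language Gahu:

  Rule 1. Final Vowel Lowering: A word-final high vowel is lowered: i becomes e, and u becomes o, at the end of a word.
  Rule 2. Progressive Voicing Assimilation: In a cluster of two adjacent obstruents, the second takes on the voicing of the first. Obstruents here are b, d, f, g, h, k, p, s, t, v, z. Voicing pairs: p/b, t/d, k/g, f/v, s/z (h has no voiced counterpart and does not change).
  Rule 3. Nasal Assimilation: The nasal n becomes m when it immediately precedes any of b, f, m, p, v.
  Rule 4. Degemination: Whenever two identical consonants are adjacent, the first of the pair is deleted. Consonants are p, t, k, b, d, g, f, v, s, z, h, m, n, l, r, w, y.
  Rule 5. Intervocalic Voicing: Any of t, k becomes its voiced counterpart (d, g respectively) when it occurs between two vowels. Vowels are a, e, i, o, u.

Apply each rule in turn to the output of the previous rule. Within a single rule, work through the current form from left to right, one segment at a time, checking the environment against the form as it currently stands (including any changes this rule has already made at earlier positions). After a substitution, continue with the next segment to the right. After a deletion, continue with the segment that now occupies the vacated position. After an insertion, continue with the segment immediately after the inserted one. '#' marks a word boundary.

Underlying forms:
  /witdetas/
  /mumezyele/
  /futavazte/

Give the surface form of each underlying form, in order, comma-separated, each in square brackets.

/witdetas/:
  Rule 1 Final Vowel Lowering: no change — [witdetas]
  Rule 2 Progressive Voicing Assimilation: [witdetas] → [wittetas]
  Rule 3 Nasal Assimilation: no change — [wittetas]
  Rule 4 Degemination: [wittetas] → [witetas]
  Rule 5 Intervocalic Voicing: [witetas] → [widedas]
/mumezyele/:
  Rule 1 Final Vowel Lowering: no change — [mumezyele]
  Rule 2 Progressive Voicing Assimilation: no change — [mumezyele]
  Rule 3 Nasal Assimilation: no change — [mumezyele]
  Rule 4 Degemination: no change — [mumezyele]
  Rule 5 Intervocalic Voicing: no change — [mumezyele]
/futavazte/:
  Rule 1 Final Vowel Lowering: no change — [futavazte]
  Rule 2 Progressive Voicing Assimilation: [futavazte] → [futavazde]
  Rule 3 Nasal Assimilation: no change — [futavazde]
  Rule 4 Degemination: no change — [futavazde]
  Rule 5 Intervocalic Voicing: [futavazde] → [fudavazde]

[widedas], [mumezyele], [fudavazde]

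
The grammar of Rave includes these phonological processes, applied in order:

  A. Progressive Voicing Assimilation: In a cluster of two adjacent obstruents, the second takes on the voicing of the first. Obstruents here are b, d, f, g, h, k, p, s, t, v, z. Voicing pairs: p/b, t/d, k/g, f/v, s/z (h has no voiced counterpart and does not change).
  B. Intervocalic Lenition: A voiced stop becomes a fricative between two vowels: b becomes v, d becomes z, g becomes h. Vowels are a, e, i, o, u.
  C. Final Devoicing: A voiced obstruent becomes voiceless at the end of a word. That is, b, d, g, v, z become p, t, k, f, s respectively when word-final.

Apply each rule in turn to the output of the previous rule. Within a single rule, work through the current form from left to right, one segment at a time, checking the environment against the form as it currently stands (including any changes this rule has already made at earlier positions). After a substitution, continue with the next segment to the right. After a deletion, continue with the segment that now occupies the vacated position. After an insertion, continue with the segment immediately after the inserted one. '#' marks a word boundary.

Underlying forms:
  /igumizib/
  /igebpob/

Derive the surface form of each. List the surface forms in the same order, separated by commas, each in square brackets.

/igumizib/:
  A Progressive Voicing Assimilation: no change — [igumizib]
  B Intervocalic Lenition: [igumizib] → [ihumizib]
  C Final Devoicing: [ihumizib] → [ihumizip]
/igebpob/:
  A Progressive Voicing Assimilation: [igebpob] → [igebbob]
  B Intervocalic Lenition: [igebbob] → [ihebbob]
  C Final Devoicing: [ihebbob] → [ihebbop]

[ihumizip], [ihebbop]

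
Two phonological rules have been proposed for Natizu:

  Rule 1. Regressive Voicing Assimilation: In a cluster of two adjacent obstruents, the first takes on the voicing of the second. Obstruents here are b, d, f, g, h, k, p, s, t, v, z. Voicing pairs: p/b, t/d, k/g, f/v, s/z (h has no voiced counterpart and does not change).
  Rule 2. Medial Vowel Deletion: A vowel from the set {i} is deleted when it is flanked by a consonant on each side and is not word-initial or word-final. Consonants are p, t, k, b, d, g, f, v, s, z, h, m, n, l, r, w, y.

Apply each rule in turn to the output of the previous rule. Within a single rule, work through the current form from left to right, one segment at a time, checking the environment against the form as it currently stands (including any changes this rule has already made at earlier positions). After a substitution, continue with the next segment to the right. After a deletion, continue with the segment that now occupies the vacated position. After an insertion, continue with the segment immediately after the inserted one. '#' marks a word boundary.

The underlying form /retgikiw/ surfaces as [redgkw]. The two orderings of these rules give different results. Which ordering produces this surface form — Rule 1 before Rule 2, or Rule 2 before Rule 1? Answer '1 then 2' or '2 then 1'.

1 then 2

Order 1 then 2:
  1 Regressive Voicing Assimilation: [retgikiw] → [redgikiw]
  2 Medial Vowel Deletion: [redgikiw] → [redgkw]
  result: [redgkw]
Order 2 then 1:
  2 Medial Vowel Deletion: [retgikiw] → [retgkw]
  1 Regressive Voicing Assimilation: [retgkw] → [redkkw]
  result: [redkkw]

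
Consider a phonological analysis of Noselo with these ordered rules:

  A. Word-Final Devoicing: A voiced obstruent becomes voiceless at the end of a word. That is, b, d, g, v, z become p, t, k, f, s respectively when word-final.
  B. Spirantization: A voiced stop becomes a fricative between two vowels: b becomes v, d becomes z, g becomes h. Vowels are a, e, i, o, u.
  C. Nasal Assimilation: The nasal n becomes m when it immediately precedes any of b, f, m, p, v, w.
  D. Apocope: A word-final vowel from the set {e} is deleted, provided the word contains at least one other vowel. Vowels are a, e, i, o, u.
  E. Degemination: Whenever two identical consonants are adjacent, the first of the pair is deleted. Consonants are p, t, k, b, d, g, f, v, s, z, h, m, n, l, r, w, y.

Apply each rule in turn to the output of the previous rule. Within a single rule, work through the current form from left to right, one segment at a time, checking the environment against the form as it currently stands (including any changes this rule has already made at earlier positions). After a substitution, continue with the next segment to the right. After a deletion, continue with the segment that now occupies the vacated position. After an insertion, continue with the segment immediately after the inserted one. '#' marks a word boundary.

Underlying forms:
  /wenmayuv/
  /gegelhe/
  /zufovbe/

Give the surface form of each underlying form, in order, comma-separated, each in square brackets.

/wenmayuv/:
  A Word-Final Devoicing: [wenmayuv] → [wenmayuf]
  B Spirantization: no change — [wenmayuf]
  C Nasal Assimilation: [wenmayuf] → [wemmayuf]
  D Apocope: no change — [wemmayuf]
  E Degemination: [wemmayuf] → [wemayuf]
/gegelhe/:
  A Word-Final Devoicing: no change — [gegelhe]
  B Spirantization: [gegelhe] → [gehelhe]
  C Nasal Assimilation: no change — [gehelhe]
  D Apocope: [gehelhe] → [gehelh]
  E Degemination: no change — [gehelh]
/zufovbe/:
  A Word-Final Devoicing: no change — [zufovbe]
  B Spirantization: no change — [zufovbe]
  C Nasal Assimilation: no change — [zufovbe]
  D Apocope: [zufovbe] → [zufovb]
  E Degemination: no change — [zufovb]

[wemayuf], [gehelh], [zufovb]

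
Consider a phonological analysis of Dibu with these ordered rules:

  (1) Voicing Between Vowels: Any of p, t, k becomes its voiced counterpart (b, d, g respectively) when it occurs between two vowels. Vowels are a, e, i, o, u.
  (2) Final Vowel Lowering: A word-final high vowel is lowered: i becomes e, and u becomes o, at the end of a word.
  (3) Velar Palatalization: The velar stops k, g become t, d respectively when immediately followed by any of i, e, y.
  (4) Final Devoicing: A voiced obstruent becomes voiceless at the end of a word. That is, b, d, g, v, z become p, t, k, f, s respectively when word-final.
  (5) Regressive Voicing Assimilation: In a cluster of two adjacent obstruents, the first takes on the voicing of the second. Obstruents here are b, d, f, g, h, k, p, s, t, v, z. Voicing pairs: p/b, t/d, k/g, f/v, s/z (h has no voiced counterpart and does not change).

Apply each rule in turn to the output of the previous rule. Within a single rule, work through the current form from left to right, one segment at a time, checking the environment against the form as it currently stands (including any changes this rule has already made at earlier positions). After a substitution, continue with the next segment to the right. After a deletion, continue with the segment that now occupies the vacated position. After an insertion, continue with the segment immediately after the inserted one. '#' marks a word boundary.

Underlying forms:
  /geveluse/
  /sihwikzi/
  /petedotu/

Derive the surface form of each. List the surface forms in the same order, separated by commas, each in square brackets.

[develuse], [sihwigze], [pededodo]

/geveluse/:
  (1) Voicing Between Vowels: no change — [geveluse]
  (2) Final Vowel Lowering: no change — [geveluse]
  (3) Velar Palatalization: [geveluse] → [develuse]
  (4) Final Devoicing: no change — [develuse]
  (5) Regressive Voicing Assimilation: no change — [develuse]
/sihwikzi/:
  (1) Voicing Between Vowels: no change — [sihwikzi]
  (2) Final Vowel Lowering: [sihwikzi] → [sihwikze]
  (3) Velar Palatalization: no change — [sihwikze]
  (4) Final Devoicing: no change — [sihwikze]
  (5) Regressive Voicing Assimilation: [sihwikze] → [sihwigze]
/petedotu/:
  (1) Voicing Between Vowels: [petedotu] → [pededodu]
  (2) Final Vowel Lowering: [pededodu] → [pededodo]
  (3) Velar Palatalization: no change — [pededodo]
  (4) Final Devoicing: no change — [pededodo]
  (5) Regressive Voicing Assimilation: no change — [pededodo]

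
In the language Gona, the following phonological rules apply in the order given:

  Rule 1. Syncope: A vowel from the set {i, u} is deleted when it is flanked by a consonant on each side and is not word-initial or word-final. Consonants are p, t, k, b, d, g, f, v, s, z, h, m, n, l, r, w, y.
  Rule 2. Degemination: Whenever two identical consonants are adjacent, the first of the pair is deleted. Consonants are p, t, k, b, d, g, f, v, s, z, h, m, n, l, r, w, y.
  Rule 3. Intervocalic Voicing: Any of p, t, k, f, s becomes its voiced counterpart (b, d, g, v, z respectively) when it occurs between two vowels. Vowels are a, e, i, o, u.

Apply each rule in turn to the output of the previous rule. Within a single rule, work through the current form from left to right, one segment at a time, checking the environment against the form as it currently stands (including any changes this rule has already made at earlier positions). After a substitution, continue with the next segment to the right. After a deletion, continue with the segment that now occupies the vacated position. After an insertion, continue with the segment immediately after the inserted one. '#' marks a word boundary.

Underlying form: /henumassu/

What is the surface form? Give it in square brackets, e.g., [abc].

[henmazu]

Rule 1 Syncope: [henumassu] → [henmassu]
Rule 2 Degemination: [henmassu] → [henmasu]
Rule 3 Intervocalic Voicing: [henmasu] → [henmazu]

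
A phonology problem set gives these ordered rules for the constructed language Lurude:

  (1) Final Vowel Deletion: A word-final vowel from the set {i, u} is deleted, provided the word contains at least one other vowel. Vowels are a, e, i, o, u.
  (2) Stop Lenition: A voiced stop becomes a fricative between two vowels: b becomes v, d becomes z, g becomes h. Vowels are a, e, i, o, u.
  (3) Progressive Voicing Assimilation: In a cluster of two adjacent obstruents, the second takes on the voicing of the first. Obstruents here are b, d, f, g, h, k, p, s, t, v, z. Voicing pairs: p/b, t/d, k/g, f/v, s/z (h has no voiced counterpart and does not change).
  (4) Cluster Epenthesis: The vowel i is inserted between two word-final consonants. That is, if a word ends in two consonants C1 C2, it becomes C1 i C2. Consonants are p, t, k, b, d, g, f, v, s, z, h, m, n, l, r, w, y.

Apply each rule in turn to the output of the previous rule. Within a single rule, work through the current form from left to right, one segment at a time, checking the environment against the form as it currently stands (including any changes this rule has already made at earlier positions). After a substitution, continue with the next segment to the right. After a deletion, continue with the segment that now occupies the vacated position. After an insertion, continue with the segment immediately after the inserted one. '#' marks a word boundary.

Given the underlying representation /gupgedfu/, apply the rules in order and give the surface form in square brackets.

[gupkediv]

(1) Final Vowel Deletion: [gupgedfu] → [gupgedf]
(2) Stop Lenition: no change — [gupgedf]
(3) Progressive Voicing Assimilation: [gupgedf] → [gupkedv]
(4) Cluster Epenthesis: [gupkedv] → [gupkediv]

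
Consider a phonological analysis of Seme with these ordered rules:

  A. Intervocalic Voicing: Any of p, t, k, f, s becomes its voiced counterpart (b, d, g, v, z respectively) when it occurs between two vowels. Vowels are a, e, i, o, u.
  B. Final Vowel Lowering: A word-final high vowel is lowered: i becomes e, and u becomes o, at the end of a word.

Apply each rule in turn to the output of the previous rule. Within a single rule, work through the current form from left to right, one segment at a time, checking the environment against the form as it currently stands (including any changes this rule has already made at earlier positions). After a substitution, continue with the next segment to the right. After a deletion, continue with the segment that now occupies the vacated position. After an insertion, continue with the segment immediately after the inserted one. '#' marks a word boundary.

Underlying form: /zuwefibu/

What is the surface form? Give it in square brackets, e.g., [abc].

A Intervocalic Voicing: [zuwefibu] → [zuwevibu]
B Final Vowel Lowering: [zuwevibu] → [zuwevibo]

[zuwevibo]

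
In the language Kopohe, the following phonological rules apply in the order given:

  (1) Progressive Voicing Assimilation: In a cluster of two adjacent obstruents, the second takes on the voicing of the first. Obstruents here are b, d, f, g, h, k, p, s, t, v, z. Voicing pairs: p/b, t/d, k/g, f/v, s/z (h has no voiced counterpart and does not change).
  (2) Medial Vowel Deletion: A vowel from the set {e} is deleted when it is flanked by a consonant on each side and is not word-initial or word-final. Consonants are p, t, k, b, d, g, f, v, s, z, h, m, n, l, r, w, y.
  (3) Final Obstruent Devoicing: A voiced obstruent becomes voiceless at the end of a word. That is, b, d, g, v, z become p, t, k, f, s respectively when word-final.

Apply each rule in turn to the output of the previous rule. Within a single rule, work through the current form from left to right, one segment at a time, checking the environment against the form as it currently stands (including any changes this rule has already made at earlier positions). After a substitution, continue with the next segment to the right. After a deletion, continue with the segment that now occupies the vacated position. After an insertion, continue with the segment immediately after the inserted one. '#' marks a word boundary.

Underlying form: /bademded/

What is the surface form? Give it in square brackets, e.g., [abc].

(1) Progressive Voicing Assimilation: no change — [bademded]
(2) Medial Vowel Deletion: [bademded] → [badmdd]
(3) Final Obstruent Devoicing: [badmdd] → [badmdt]

[badmdt]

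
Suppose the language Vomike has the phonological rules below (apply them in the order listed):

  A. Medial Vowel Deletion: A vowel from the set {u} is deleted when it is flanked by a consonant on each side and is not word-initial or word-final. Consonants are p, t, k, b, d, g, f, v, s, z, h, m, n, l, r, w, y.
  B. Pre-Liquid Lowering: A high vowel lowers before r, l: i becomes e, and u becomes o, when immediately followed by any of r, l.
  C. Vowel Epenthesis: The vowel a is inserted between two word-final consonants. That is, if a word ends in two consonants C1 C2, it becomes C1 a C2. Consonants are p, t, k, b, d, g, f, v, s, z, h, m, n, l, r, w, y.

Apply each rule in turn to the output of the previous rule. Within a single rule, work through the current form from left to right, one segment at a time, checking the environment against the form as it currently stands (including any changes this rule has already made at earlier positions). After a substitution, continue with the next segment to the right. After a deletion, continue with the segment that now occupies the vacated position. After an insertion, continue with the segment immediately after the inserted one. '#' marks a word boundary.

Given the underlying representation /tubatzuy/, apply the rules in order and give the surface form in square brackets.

A Medial Vowel Deletion: [tubatzuy] → [tbatzy]
B Pre-Liquid Lowering: no change — [tbatzy]
C Vowel Epenthesis: [tbatzy] → [tbatzay]

[tbatzay]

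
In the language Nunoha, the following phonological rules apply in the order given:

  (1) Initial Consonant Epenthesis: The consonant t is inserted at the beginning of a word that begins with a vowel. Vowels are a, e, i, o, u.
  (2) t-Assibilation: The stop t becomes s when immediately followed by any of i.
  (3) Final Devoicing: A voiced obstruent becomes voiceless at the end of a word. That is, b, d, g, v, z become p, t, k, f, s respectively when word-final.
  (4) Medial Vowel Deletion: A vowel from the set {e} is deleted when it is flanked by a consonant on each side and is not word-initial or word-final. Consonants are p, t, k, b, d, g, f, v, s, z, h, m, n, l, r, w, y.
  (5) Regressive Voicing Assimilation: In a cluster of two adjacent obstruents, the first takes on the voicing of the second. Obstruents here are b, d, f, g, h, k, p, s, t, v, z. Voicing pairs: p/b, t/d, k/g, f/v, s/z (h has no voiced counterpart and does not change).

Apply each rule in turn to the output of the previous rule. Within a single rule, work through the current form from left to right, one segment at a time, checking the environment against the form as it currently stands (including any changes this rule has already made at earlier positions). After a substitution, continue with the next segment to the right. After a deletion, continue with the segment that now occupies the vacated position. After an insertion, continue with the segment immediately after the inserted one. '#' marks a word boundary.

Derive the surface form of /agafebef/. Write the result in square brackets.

[tagavpf]

(1) Initial Consonant Epenthesis: [agafebef] → [tagafebef]
(2) t-Assibilation: no change — [tagafebef]
(3) Final Devoicing: no change — [tagafebef]
(4) Medial Vowel Deletion: [tagafebef] → [tagafbf]
(5) Regressive Voicing Assimilation: [tagafbf] → [tagavpf]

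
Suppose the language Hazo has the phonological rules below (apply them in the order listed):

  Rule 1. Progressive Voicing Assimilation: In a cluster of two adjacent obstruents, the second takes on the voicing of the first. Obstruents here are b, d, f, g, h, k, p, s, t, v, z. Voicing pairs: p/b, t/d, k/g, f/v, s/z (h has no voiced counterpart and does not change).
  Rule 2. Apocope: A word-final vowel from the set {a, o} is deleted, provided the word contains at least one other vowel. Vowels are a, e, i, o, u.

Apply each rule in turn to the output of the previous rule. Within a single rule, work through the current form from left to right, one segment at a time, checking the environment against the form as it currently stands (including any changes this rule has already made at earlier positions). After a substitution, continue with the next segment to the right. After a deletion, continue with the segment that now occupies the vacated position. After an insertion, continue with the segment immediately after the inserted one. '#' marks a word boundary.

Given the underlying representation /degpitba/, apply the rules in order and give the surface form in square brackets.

Rule 1 Progressive Voicing Assimilation: [degpitba] → [degbitpa]
Rule 2 Apocope: [degbitpa] → [degbitp]

[degbitp]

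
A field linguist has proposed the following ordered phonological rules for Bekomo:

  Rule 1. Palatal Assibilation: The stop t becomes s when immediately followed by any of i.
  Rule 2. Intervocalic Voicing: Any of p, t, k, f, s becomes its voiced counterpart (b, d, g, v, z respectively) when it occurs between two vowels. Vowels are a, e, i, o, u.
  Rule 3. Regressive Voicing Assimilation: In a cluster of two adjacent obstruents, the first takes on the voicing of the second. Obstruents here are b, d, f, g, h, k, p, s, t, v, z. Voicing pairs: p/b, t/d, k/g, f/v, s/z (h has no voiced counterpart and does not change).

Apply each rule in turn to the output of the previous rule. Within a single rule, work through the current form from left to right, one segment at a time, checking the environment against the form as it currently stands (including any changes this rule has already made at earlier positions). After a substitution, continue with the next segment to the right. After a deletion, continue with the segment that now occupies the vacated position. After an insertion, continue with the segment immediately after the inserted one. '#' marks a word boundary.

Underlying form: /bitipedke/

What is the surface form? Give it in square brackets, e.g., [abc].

[bizibetke]

Rule 1 Palatal Assibilation: [bitipedke] → [bisipedke]
Rule 2 Intervocalic Voicing: [bisipedke] → [bizibedke]
Rule 3 Regressive Voicing Assimilation: [bizibedke] → [bizibetke]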